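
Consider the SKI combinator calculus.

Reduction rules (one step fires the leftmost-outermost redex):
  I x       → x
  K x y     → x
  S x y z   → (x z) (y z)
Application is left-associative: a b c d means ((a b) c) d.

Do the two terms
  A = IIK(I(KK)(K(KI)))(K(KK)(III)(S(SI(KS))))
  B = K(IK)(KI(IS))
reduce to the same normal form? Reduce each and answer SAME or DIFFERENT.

Term A:
  start: IIK(I(KK)(K(KI)))(K(KK)(III)(S(SI(KS))))
  →1  IK(I(KK)(K(KI)))(K(KK)(III)(S(SI(KS))))
  →2  K(I(KK)(K(KI)))(K(KK)(III)(S(SI(KS))))
  →3  I(KK)(K(KI))
  →4  KK(K(KI))
  →5  K

Term B:
  start: K(IK)(KI(IS))
  →1  IK
  →2  K

Answer: SAME — A ⇓ K, B ⇓ K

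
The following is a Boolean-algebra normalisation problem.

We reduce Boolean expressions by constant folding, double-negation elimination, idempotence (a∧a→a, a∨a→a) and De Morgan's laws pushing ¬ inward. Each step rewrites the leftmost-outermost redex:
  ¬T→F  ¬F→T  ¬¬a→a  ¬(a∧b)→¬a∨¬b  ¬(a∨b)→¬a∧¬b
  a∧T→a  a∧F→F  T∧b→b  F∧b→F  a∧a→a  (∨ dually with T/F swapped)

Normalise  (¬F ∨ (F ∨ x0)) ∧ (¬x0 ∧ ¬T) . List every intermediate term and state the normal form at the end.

Answer: normal form = F  (in 5 steps)

Derivation:
  start: (¬F ∨ (F ∨ x0)) ∧ (¬x0 ∧ ¬T)
  step 1: (T ∨ (F ∨ x0)) ∧ (¬x0 ∧ ¬T)
  step 2: T ∧ (¬x0 ∧ ¬T)
  step 3: ¬x0 ∧ ¬T
  step 4: ¬x0 ∧ F
  step 5: F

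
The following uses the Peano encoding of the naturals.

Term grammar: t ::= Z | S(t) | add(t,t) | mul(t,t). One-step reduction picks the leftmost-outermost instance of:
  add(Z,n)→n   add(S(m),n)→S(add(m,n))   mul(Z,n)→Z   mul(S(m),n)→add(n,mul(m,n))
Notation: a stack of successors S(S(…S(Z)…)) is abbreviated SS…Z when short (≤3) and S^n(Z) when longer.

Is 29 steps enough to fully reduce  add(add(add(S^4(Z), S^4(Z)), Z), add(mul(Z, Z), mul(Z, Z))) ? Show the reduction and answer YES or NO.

Answer: YES — reaches normal form S^8(Z) in 26 ≤ 29 steps

Derivation:
  start: add(add(add(S^4(Z), S^4(Z)), Z), add(mul(Z, Z), mul(Z, Z)))
  step 1: add(add(S(add(SSSZ, S^4(Z))), Z), add(mul(Z, Z), mul(Z, Z)))
  step 2: add(S(add(add(SSSZ, S^4(Z)), Z)), add(mul(Z, Z), mul(Z, Z)))
  step 3: S(add(add(add(SSSZ, S^4(Z)), Z), add(mul(Z, Z), mul(Z, Z))))
  step 4: S(add(add(S(add(SSZ, S^4(Z))), Z), add(mul(Z, Z), mul(Z, Z))))
  step 5: S(add(S(add(add(SSZ, S^4(Z)), Z)), add(mul(Z, Z), mul(Z, Z))))
  step 6: S(S(add(add(add(SSZ, S^4(Z)), Z), add(mul(Z, Z), mul(Z, Z)))))
  step 7: S(S(add(add(S(add(SZ, S^4(Z))), Z), add(mul(Z, Z), mul(Z, Z)))))
  step 8: S(S(add(S(add(add(SZ, S^4(Z)), Z)), add(mul(Z, Z), mul(Z, Z)))))
  step 9: S(S(S(add(add(add(SZ, S^4(Z)), Z), add(mul(Z, Z), mul(Z, Z))))))
  step 10: S(S(S(add(add(S(add(Z, S^4(Z))), Z), add(mul(Z, Z), mul(Z, Z))))))
  step 11: S(S(S(add(S(add(add(Z, S^4(Z)), Z)), add(mul(Z, Z), mul(Z, Z))))))
  step 12: S(S(S(S(add(add(add(Z, S^4(Z)), Z), add(mul(Z, Z), mul(Z, Z)))))))
  step 13: S(S(S(S(add(add(S^4(Z), Z), add(mul(Z, Z), mul(Z, Z)))))))
  step 14: S(S(S(S(add(S(add(SSSZ, Z)), add(mul(Z, Z), mul(Z, Z)))))))
  step 15: S(S(S(S(S(add(add(SSSZ, Z), add(mul(Z, Z), mul(Z, Z))))))))
  step 16: S(S(S(S(S(add(S(add(SSZ, Z)), add(mul(Z, Z), mul(Z, Z))))))))
  step 17: S(S(S(S(S(S(add(add(SSZ, Z), add(mul(Z, Z), mul(Z, Z)))))))))
  step 18: S(S(S(S(S(S(add(S(add(SZ, Z)), add(mul(Z, Z), mul(Z, Z)))))))))
  step 19: S(S(S(S(S(S(S(add(add(SZ, Z), add(mul(Z, Z), mul(Z, Z))))))))))
  step 20: S(S(S(S(S(S(S(add(S(add(Z, Z)), add(mul(Z, Z), mul(Z, Z))))))))))
  step 21: S(S(S(S(S(S(S(S(add(add(Z, Z), add(mul(Z, Z), mul(Z, Z)))))))))))
  step 22: S(S(S(S(S(S(S(S(add(Z, add(mul(Z, Z), mul(Z, Z)))))))))))
  step 23: S(S(S(S(S(S(S(S(add(mul(Z, Z), mul(Z, Z))))))))))
  step 24: S(S(S(S(S(S(S(S(add(Z, mul(Z, Z))))))))))
  step 25: S(S(S(S(S(S(S(S(mul(Z, Z)))))))))
  step 26: S^8(Z)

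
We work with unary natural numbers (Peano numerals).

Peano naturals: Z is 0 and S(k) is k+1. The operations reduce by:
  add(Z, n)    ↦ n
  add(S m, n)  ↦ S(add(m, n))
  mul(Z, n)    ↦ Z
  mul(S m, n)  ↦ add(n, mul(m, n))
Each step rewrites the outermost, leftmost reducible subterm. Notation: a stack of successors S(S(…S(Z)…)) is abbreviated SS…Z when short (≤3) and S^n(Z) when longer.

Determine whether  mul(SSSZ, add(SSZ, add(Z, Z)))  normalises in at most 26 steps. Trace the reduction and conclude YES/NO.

  start: mul(SSSZ, add(SSZ, add(Z, Z)))
  step 1: add(add(SSZ, add(Z, Z)), mul(SSZ, add(SSZ, add(Z, Z))))
  step 2: add(S(add(SZ, add(Z, Z))), mul(SSZ, add(SSZ, add(Z, Z))))
  step 3: S(add(add(SZ, add(Z, Z)), mul(SSZ, add(SSZ, add(Z, Z)))))
  step 4: S(add(S(add(Z, add(Z, Z))), mul(SSZ, add(SSZ, add(Z, Z)))))
  step 5: S(S(add(add(Z, add(Z, Z)), mul(SSZ, add(SSZ, add(Z, Z))))))
  step 6: S(S(add(add(Z, Z), mul(SSZ, add(SSZ, add(Z, Z))))))
  step 7: S(S(add(Z, mul(SSZ, add(SSZ, add(Z, Z))))))
  step 8: S(S(mul(SSZ, add(SSZ, add(Z, Z)))))
  step 9: S(S(add(add(SSZ, add(Z, Z)), mul(SZ, add(SSZ, add(Z, Z))))))
  step 10: S(S(add(S(add(SZ, add(Z, Z))), mul(SZ, add(SSZ, add(Z, Z))))))
  step 11: S(S(S(add(add(SZ, add(Z, Z)), mul(SZ, add(SSZ, add(Z, Z)))))))
  step 12: S(S(S(add(S(add(Z, add(Z, Z))), mul(SZ, add(SSZ, add(Z, Z)))))))
  step 13: S(S(S(S(add(add(Z, add(Z, Z)), mul(SZ, add(SSZ, add(Z, Z))))))))
  step 14: S(S(S(S(add(add(Z, Z), mul(SZ, add(SSZ, add(Z, Z))))))))
  step 15: S(S(S(S(add(Z, mul(SZ, add(SSZ, add(Z, Z))))))))
  step 16: S(S(S(S(mul(SZ, add(SSZ, add(Z, Z)))))))
  step 17: S(S(S(S(add(add(SSZ, add(Z, Z)), mul(Z, add(SSZ, add(Z, Z))))))))
  step 18: S(S(S(S(add(S(add(SZ, add(Z, Z))), mul(Z, add(SSZ, add(Z, Z))))))))
  step 19: S(S(S(S(S(add(add(SZ, add(Z, Z)), mul(Z, add(SSZ, add(Z, Z)))))))))
  step 20: S(S(S(S(S(add(S(add(Z, add(Z, Z))), mul(Z, add(SSZ, add(Z, Z)))))))))
  step 21: S(S(S(S(S(S(add(add(Z, add(Z, Z)), mul(Z, add(SSZ, add(Z, Z))))))))))
  step 22: S(S(S(S(S(S(add(add(Z, Z), mul(Z, add(SSZ, add(Z, Z))))))))))
  step 23: S(S(S(S(S(S(add(Z, mul(Z, add(SSZ, add(Z, Z))))))))))
  step 24: S(S(S(S(S(S(mul(Z, add(SSZ, add(Z, Z)))))))))
  step 25: S^6(Z)

Answer: YES — reaches normal form S^6(Z) in 25 ≤ 26 steps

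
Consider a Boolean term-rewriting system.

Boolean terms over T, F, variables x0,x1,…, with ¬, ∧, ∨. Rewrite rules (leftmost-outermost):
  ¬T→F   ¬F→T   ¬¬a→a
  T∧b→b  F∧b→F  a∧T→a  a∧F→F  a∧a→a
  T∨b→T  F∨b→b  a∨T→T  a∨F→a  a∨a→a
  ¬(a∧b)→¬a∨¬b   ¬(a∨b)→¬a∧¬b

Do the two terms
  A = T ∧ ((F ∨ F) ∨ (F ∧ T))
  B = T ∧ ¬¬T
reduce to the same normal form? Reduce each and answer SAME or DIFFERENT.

Answer: DIFFERENT — A ⇓ F, B ⇓ T

Derivation:
Term A:
  start: T ∧ ((F ∨ F) ∨ (F ∧ T))
  step 1: (F ∨ F) ∨ (F ∧ T)
  step 2: F ∨ (F ∧ T)
  step 3: F ∧ T
  step 4: F

Term B:
  start: T ∧ ¬¬T
  step 1: ¬¬T
  step 2: T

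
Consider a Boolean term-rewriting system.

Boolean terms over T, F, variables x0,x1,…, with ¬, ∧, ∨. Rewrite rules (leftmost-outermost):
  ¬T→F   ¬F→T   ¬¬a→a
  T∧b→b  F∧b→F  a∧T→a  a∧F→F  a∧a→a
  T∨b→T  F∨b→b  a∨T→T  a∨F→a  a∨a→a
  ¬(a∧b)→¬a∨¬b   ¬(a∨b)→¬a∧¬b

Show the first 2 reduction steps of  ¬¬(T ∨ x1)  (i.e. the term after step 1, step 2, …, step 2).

  start: ¬¬(T ∨ x1)
  step 1: T ∨ x1
  step 2: T

Answer: after 2 steps: T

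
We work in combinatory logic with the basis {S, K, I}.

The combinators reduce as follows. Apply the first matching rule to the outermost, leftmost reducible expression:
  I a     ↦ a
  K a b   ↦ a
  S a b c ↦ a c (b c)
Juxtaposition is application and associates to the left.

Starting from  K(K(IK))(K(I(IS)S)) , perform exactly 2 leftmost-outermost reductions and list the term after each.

Answer: after 2 steps: KK

Working:
  start: K(K(IK))(K(I(IS)S))
  →1  K(IK)
  →2  KK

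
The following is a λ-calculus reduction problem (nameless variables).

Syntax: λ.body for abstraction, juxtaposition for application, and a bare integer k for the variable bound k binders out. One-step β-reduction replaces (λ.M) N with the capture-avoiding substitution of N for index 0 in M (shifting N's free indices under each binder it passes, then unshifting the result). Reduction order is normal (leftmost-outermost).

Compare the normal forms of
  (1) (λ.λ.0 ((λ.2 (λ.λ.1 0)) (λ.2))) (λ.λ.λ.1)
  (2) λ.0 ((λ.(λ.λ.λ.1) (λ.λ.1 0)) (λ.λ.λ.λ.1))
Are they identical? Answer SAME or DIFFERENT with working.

Answer: SAME — A ⇓ λ.0 (λ.λ.1), B ⇓ λ.0 (λ.λ.1)

Working:
Term A:
  start: (λ.λ.0 ((λ.2 (λ.λ.1 0)) (λ.2))) (λ.λ.λ.1)
  step 1: λ.0 ((λ.(λ.λ.λ.1) (λ.λ.1 0)) (λ.λ.λ.λ.1))
  step 2: λ.0 ((λ.λ.λ.1) (λ.λ.1 0))
  step 3: λ.0 (λ.λ.1)

Term B:
  start: λ.0 ((λ.(λ.λ.λ.1) (λ.λ.1 0)) (λ.λ.λ.λ.1))
  step 1: λ.0 ((λ.λ.λ.1) (λ.λ.1 0))
  step 2: λ.0 (λ.λ.1)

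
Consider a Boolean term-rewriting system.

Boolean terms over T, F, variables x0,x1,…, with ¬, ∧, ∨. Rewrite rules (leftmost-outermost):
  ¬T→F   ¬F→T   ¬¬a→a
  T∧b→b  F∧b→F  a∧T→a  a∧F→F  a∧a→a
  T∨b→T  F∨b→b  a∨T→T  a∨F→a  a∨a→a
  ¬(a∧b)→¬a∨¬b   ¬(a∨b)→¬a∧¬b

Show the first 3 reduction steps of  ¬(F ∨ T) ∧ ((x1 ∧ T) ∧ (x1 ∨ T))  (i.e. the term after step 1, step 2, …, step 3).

  start: ¬(F ∨ T) ∧ ((x1 ∧ T) ∧ (x1 ∨ T))
  [1] (¬F ∧ ¬T) ∧ ((x1 ∧ T) ∧ (x1 ∨ T))
  [2] (T ∧ ¬T) ∧ ((x1 ∧ T) ∧ (x1 ∨ T))
  [3] ¬T ∧ ((x1 ∧ T) ∧ (x1 ∨ T))

Answer: after 3 steps: ¬T ∧ ((x1 ∧ T) ∧ (x1 ∨ T))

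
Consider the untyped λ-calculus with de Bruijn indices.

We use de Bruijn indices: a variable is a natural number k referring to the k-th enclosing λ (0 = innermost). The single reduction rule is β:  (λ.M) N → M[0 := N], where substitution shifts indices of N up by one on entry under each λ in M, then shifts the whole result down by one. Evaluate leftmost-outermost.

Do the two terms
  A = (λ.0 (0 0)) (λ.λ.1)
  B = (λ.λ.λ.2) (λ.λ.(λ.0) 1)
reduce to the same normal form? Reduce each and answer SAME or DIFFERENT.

Term A:
  start: (λ.0 (0 0)) (λ.λ.1)
  [1] (λ.λ.1) ((λ.λ.1) (λ.λ.1))
  [2] λ.(λ.λ.1) (λ.λ.1)
  [3] λ.λ.λ.λ.1

Term B:
  start: (λ.λ.λ.2) (λ.λ.(λ.0) 1)
  [1] λ.λ.λ.λ.(λ.0) 1
  [2] λ.λ.λ.λ.1

Answer: SAME — A ⇓ λ.λ.λ.λ.1, B ⇓ λ.λ.λ.λ.1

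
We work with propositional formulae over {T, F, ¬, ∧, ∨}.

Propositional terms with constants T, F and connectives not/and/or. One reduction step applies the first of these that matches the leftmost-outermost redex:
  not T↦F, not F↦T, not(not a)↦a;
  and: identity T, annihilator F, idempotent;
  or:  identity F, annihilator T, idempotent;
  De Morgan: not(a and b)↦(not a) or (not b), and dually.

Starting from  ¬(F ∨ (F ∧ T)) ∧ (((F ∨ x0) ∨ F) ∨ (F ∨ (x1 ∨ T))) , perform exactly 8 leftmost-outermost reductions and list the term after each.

  start: ¬(F ∨ (F ∧ T)) ∧ (((F ∨ x0) ∨ F) ∨ (F ∨ (x1 ∨ T)))
  [1] (¬F ∧ ¬(F ∧ T)) ∧ (((F ∨ x0) ∨ F) ∨ (F ∨ (x1 ∨ T)))
  [2] (T ∧ ¬(F ∧ T)) ∧ (((F ∨ x0) ∨ F) ∨ (F ∨ (x1 ∨ T)))
  [3] ¬(F ∧ T) ∧ (((F ∨ x0) ∨ F) ∨ (F ∨ (x1 ∨ T)))
  [4] (¬F ∨ ¬T) ∧ (((F ∨ x0) ∨ F) ∨ (F ∨ (x1 ∨ T)))
  [5] (T ∨ ¬T) ∧ (((F ∨ x0) ∨ F) ∨ (F ∨ (x1 ∨ T)))
  [6] T ∧ (((F ∨ x0) ∨ F) ∨ (F ∨ (x1 ∨ T)))
  [7] ((F ∨ x0) ∨ F) ∨ (F ∨ (x1 ∨ T))
  [8] (F ∨ x0) ∨ (F ∨ (x1 ∨ T))

Answer: after 8 steps: (F ∨ x0) ∨ (F ∨ (x1 ∨ T))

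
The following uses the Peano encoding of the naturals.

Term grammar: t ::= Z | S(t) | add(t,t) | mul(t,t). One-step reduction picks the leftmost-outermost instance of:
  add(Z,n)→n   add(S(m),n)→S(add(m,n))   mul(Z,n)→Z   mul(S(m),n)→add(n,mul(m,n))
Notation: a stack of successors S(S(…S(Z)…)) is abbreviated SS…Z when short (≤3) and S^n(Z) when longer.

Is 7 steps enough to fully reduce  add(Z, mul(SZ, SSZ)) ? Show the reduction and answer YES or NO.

  start: add(Z, mul(SZ, SSZ))
  [1] mul(SZ, SSZ)
  [2] add(SSZ, mul(Z, SSZ))
  [3] S(add(SZ, mul(Z, SSZ)))
  [4] S(S(add(Z, mul(Z, SSZ))))
  [5] S(S(mul(Z, SSZ)))
  [6] SSZ

Answer: YES — reaches normal form SSZ in 6 ≤ 7 steps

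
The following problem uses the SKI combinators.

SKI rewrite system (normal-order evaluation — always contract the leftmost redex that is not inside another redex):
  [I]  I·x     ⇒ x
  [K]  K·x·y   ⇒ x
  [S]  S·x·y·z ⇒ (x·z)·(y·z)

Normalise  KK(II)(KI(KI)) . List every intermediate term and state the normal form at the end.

  start: KK(II)(KI(KI))
  step 1: K(KI(KI))
  step 2: KI

Answer: normal form = KI  (in 2 steps)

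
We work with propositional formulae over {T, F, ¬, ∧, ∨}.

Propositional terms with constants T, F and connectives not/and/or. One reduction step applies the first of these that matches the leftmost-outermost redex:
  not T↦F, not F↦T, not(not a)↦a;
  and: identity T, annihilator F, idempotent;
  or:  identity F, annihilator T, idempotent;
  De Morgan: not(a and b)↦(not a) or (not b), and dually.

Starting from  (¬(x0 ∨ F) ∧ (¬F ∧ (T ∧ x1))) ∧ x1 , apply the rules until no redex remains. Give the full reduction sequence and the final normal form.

Answer: normal form = (¬x0 ∧ x1) ∧ x1  (in 6 steps)

Reduction:
  start: (¬(x0 ∨ F) ∧ (¬F ∧ (T ∧ x1))) ∧ x1
  [1] ((¬x0 ∧ ¬F) ∧ (¬F ∧ (T ∧ x1))) ∧ x1
  [2] ((¬x0 ∧ T) ∧ (¬F ∧ (T ∧ x1))) ∧ x1
  [3] (¬x0 ∧ (¬F ∧ (T ∧ x1))) ∧ x1
  [4] (¬x0 ∧ (T ∧ (T ∧ x1))) ∧ x1
  [5] (¬x0 ∧ (T ∧ x1)) ∧ x1
  [6] (¬x0 ∧ x1) ∧ x1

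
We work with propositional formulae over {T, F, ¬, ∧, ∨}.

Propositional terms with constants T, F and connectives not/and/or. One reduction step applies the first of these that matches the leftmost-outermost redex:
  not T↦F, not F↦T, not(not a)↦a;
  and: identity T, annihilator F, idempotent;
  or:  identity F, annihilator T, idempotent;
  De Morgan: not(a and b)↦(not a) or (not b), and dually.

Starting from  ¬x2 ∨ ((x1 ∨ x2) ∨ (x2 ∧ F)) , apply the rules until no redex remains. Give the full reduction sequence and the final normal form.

Answer: normal form = ¬x2 ∨ (x1 ∨ x2)  (in 2 steps)

Working:
  start: ¬x2 ∨ ((x1 ∨ x2) ∨ (x2 ∧ F))
  step 1: ¬x2 ∨ ((x1 ∨ x2) ∨ F)
  step 2: ¬x2 ∨ (x1 ∨ x2)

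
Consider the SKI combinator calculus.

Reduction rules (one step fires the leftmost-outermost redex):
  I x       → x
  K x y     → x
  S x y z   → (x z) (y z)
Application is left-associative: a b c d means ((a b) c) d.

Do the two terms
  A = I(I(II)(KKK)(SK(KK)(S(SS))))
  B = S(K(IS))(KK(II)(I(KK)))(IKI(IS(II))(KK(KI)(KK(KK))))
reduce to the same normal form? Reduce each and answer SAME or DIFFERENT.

Answer: DIFFERENT — A ⇓ K(S(SS)), B ⇓ S(KK)

Working:
Term A:
  start: I(I(II)(KKK)(SK(KK)(S(SS))))
  [1] I(II)(KKK)(SK(KK)(S(SS)))
  [2] II(KKK)(SK(KK)(S(SS)))
  [3] I(KKK)(SK(KK)(S(SS)))
  [4] KKK(SK(KK)(S(SS)))
  [5] K(SK(KK)(S(SS)))
  [6] K(K(S(SS))(KK(S(SS))))
  [7] K(S(SS))

Term B:
  start: S(K(IS))(KK(II)(I(KK)))(IKI(IS(II))(KK(KI)(KK(KK))))
  [1] K(IS)(IKI(IS(II))(KK(KI)(KK(KK))))(KK(II)(I(KK))(IKI(IS(II))(KK(KI)(KK(KK)))))
  [2] IS(KK(II)(I(KK))(IKI(IS(II))(KK(KI)(KK(KK)))))
  [3] S(KK(II)(I(KK))(IKI(IS(II))(KK(KI)(KK(KK)))))
  [4] S(K(I(KK))(IKI(IS(II))(KK(KI)(KK(KK)))))
  [5] S(I(KK))
  [6] S(KK)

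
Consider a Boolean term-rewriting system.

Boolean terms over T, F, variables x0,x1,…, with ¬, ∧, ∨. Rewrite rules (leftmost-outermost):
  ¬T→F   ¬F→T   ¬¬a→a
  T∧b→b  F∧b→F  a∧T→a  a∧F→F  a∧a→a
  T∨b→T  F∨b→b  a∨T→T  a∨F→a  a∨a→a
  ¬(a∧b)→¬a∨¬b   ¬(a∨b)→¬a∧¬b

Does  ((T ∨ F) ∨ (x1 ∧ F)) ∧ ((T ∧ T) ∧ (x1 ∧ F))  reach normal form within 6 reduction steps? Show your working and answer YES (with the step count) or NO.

Answer: YES — reaches normal form F in 6 ≤ 6 steps

Reduction:
  start: ((T ∨ F) ∨ (x1 ∧ F)) ∧ ((T ∧ T) ∧ (x1 ∧ F))
  →1  (T ∨ (x1 ∧ F)) ∧ ((T ∧ T) ∧ (x1 ∧ F))
  →2  T ∧ ((T ∧ T) ∧ (x1 ∧ F))
  →3  (T ∧ T) ∧ (x1 ∧ F)
  →4  T ∧ (x1 ∧ F)
  →5  x1 ∧ F
  →6  F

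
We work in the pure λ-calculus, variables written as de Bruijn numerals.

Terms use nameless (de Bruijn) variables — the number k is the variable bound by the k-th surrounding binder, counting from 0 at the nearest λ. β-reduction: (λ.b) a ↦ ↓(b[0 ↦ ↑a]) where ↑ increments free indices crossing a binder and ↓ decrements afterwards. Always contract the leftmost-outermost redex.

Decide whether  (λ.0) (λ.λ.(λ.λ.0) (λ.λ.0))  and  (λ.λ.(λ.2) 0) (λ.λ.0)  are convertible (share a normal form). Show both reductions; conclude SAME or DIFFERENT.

Answer: SAME — A ⇓ λ.λ.λ.0, B ⇓ λ.λ.λ.0

Derivation:
Term A:
  start: (λ.0) (λ.λ.(λ.λ.0) (λ.λ.0))
  step 1: λ.λ.(λ.λ.0) (λ.λ.0)
  step 2: λ.λ.λ.0

Term B:
  start: (λ.λ.(λ.2) 0) (λ.λ.0)
  step 1: λ.(λ.λ.λ.0) 0
  step 2: λ.λ.λ.0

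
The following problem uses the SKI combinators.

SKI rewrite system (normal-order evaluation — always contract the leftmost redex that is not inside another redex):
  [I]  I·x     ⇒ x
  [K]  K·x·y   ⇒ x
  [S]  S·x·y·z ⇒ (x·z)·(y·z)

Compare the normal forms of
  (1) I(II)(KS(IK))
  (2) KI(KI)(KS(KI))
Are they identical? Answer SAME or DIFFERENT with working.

Term A:
  start: I(II)(KS(IK))
  [1] II(KS(IK))
  [2] I(KS(IK))
  [3] KS(IK)
  [4] S

Term B:
  start: KI(KI)(KS(KI))
  [1] I(KS(KI))
  [2] KS(KI)
  [3] S

Answer: SAME — A ⇓ S, B ⇓ S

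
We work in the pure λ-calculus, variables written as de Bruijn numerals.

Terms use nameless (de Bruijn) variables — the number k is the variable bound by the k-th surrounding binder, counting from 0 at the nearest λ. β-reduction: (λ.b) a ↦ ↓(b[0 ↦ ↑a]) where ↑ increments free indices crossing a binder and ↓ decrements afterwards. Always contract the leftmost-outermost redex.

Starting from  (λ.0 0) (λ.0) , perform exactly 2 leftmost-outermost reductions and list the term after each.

Answer: after 2 steps: λ.0

Reduction:
  start: (λ.0 0) (λ.0)
  [1] (λ.0) (λ.0)
  [2] λ.0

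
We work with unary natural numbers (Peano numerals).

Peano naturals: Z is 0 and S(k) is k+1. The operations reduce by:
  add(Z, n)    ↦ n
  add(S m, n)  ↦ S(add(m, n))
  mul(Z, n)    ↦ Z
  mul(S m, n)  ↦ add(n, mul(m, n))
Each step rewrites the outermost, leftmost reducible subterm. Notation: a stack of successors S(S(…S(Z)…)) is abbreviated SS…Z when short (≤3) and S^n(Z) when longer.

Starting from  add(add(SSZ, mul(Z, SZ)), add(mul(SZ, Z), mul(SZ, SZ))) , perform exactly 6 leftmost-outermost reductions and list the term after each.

  start: add(add(SSZ, mul(Z, SZ)), add(mul(SZ, Z), mul(SZ, SZ)))
  step 1: add(S(add(SZ, mul(Z, SZ))), add(mul(SZ, Z), mul(SZ, SZ)))
  step 2: S(add(add(SZ, mul(Z, SZ)), add(mul(SZ, Z), mul(SZ, SZ))))
  step 3: S(add(S(add(Z, mul(Z, SZ))), add(mul(SZ, Z), mul(SZ, SZ))))
  step 4: S(S(add(add(Z, mul(Z, SZ)), add(mul(SZ, Z), mul(SZ, SZ)))))
  step 5: S(S(add(mul(Z, SZ), add(mul(SZ, Z), mul(SZ, SZ)))))
  step 6: S(S(add(Z, add(mul(SZ, Z), mul(SZ, SZ)))))

Answer: after 6 steps: S(S(add(Z, add(mul(SZ, Z), mul(SZ, SZ)))))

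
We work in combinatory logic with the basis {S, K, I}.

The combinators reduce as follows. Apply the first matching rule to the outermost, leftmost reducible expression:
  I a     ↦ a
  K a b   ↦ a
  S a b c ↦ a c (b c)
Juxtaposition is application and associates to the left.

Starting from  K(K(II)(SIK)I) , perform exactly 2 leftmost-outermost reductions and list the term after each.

  start: K(K(II)(SIK)I)
  step 1: K(III)
  step 2: K(II)

Answer: after 2 steps: K(II)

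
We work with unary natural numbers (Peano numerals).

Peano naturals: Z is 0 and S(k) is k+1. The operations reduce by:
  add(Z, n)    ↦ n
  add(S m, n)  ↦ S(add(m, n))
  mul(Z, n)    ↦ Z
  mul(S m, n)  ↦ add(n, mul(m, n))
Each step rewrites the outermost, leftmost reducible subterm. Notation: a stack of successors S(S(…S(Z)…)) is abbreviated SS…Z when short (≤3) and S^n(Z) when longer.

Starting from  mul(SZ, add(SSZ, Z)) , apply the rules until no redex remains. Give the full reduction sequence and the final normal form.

  start: mul(SZ, add(SSZ, Z))
  [1] add(add(SSZ, Z), mul(Z, add(SSZ, Z)))
  [2] add(S(add(SZ, Z)), mul(Z, add(SSZ, Z)))
  [3] S(add(add(SZ, Z), mul(Z, add(SSZ, Z))))
  [4] S(add(S(add(Z, Z)), mul(Z, add(SSZ, Z))))
  [5] S(S(add(add(Z, Z), mul(Z, add(SSZ, Z)))))
  [6] S(S(add(Z, mul(Z, add(SSZ, Z)))))
  [7] S(S(mul(Z, add(SSZ, Z))))
  [8] SSZ

Answer: normal form = SSZ  (in 8 steps)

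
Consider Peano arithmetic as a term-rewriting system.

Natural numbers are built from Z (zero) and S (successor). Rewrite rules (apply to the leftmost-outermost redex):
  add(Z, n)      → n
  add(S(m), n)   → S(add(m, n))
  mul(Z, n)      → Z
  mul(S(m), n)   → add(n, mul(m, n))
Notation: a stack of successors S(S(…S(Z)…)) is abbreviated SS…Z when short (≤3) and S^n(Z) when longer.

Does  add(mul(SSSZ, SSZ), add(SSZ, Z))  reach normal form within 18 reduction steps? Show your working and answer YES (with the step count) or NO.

Answer: NO — after 18 steps the term is S(S(S(S(S(S(add(mul(Z, SSZ), add(SSZ, Z)))))))), not yet normal

Reduction:
  start: add(mul(SSSZ, SSZ), add(SSZ, Z))
  →1  add(add(SSZ, mul(SSZ, SSZ)), add(SSZ, Z))
  →2  add(S(add(SZ, mul(SSZ, SSZ))), add(SSZ, Z))
  →3  S(add(add(SZ, mul(SSZ, SSZ)), add(SSZ, Z)))
  →4  S(add(S(add(Z, mul(SSZ, SSZ))), add(SSZ, Z)))
  →5  S(S(add(add(Z, mul(SSZ, SSZ)), add(SSZ, Z))))
  →6  S(S(add(mul(SSZ, SSZ), add(SSZ, Z))))
  →7  S(S(add(add(SSZ, mul(SZ, SSZ)), add(SSZ, Z))))
  →8  S(S(add(S(add(SZ, mul(SZ, SSZ))), add(SSZ, Z))))
  →9  S(S(S(add(add(SZ, mul(SZ, SSZ)), add(SSZ, Z)))))
  →10  S(S(S(add(S(add(Z, mul(SZ, SSZ))), add(SSZ, Z)))))
  →11  S(S(S(S(add(add(Z, mul(SZ, SSZ)), add(SSZ, Z))))))
  →12  S(S(S(S(add(mul(SZ, SSZ), add(SSZ, Z))))))
  →13  S(S(S(S(add(add(SSZ, mul(Z, SSZ)), add(SSZ, Z))))))
  →14  S(S(S(S(add(S(add(SZ, mul(Z, SSZ))), add(SSZ, Z))))))
  →15  S(S(S(S(S(add(add(SZ, mul(Z, SSZ)), add(SSZ, Z)))))))
  →16  S(S(S(S(S(add(S(add(Z, mul(Z, SSZ))), add(SSZ, Z)))))))
  →17  S(S(S(S(S(S(add(add(Z, mul(Z, SSZ)), add(SSZ, Z))))))))
  →18  S(S(S(S(S(S(add(mul(Z, SSZ), add(SSZ, Z))))))))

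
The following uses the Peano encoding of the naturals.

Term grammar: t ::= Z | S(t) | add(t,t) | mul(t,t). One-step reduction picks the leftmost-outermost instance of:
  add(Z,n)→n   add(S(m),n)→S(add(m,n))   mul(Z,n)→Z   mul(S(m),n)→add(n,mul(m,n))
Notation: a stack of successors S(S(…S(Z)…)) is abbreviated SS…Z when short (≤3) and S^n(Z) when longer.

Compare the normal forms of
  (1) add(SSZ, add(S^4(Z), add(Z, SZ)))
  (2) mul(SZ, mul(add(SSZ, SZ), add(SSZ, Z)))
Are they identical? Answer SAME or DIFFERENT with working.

Term A:
  start: add(SSZ, add(S^4(Z), add(Z, SZ)))
  step 1: S(add(SZ, add(S^4(Z), add(Z, SZ))))
  step 2: S(S(add(Z, add(S^4(Z), add(Z, SZ)))))
  step 3: S(S(add(S^4(Z), add(Z, SZ))))
  step 4: S(S(S(add(SSSZ, add(Z, SZ)))))
  step 5: S(S(S(S(add(SSZ, add(Z, SZ))))))
  step 6: S(S(S(S(S(add(SZ, add(Z, SZ)))))))
  step 7: S(S(S(S(S(S(add(Z, add(Z, SZ))))))))
  step 8: S(S(S(S(S(S(add(Z, SZ)))))))
  step 9: S^7(Z)

Term B:
  start: mul(SZ, mul(add(SSZ, SZ), add(SSZ, Z)))
  step 1: add(mul(add(SSZ, SZ), add(SSZ, Z)), mul(Z, mul(add(SSZ, SZ), add(SSZ, Z))))
  step 2: add(mul(S(add(SZ, SZ)), add(SSZ, Z)), mul(Z, mul(add(SSZ, SZ), add(SSZ, Z))))
  step 3: add(add(add(SSZ, Z), mul(add(SZ, SZ), add(SSZ, Z))), mul(Z, mul(add(SSZ, SZ), add(SSZ, Z))))
  step 4: add(add(S(add(SZ, Z)), mul(add(SZ, SZ), add(SSZ, Z))), mul(Z, mul(add(SSZ, SZ), add(SSZ, Z))))
  step 5: add(S(add(add(SZ, Z), mul(add(SZ, SZ), add(SSZ, Z)))), mul(Z, mul(add(SSZ, SZ), add(SSZ, Z))))
  step 6: S(add(add(add(SZ, Z), mul(add(SZ, SZ), add(SSZ, Z))), mul(Z, mul(add(SSZ, SZ), add(SSZ, Z)))))
  step 7: S(add(add(S(add(Z, Z)), mul(add(SZ, SZ), add(SSZ, Z))), mul(Z, mul(add(SSZ, SZ), add(SSZ, Z)))))
  step 8: S(add(S(add(add(Z, Z), mul(add(SZ, SZ), add(SSZ, Z)))), mul(Z, mul(add(SSZ, SZ), add(SSZ, Z)))))
  step 9: S(S(add(add(add(Z, Z), mul(add(SZ, SZ), add(SSZ, Z))), mul(Z, mul(add(SSZ, SZ), add(SSZ, Z))))))
  step 10: S(S(add(add(Z, mul(add(SZ, SZ), add(SSZ, Z))), mul(Z, mul(add(SSZ, SZ), add(SSZ, Z))))))
  step 11: S(S(add(mul(add(SZ, SZ), add(SSZ, Z)), mul(Z, mul(add(SSZ, SZ), add(SSZ, Z))))))
  step 12: S(S(add(mul(S(add(Z, SZ)), add(SSZ, Z)), mul(Z, mul(add(SSZ, SZ), add(SSZ, Z))))))
  step 13: S(S(add(add(add(SSZ, Z), mul(add(Z, SZ), add(SSZ, Z))), mul(Z, mul(add(SSZ, SZ), add(SSZ, Z))))))
  step 14: S(S(add(add(S(add(SZ, Z)), mul(add(Z, SZ), add(SSZ, Z))), mul(Z, mul(add(SSZ, SZ), add(SSZ, Z))))))
  step 15: S(S(add(S(add(add(SZ, Z), mul(add(Z, SZ), add(SSZ, Z)))), mul(Z, mul(add(SSZ, SZ), add(SSZ, Z))))))
  step 16: S(S(S(add(add(add(SZ, Z), mul(add(Z, SZ), add(SSZ, Z))), mul(Z, mul(add(SSZ, SZ), add(SSZ, Z)))))))
  step 17: S(S(S(add(add(S(add(Z, Z)), mul(add(Z, SZ), add(SSZ, Z))), mul(Z, mul(add(SSZ, SZ), add(SSZ, Z)))))))
  step 18: S(S(S(add(S(add(add(Z, Z), mul(add(Z, SZ), add(SSZ, Z)))), mul(Z, mul(add(SSZ, SZ), add(SSZ, Z)))))))
  step 19: S(S(S(S(add(add(add(Z, Z), mul(add(Z, SZ), add(SSZ, Z))), mul(Z, mul(add(SSZ, SZ), add(SSZ, Z))))))))
  step 20: S(S(S(S(add(add(Z, mul(add(Z, SZ), add(SSZ, Z))), mul(Z, mul(add(SSZ, SZ), add(SSZ, Z))))))))
  step 21: S(S(S(S(add(mul(add(Z, SZ), add(SSZ, Z)), mul(Z, mul(add(SSZ, SZ), add(SSZ, Z))))))))
  step 22: S(S(S(S(add(mul(SZ, add(SSZ, Z)), mul(Z, mul(add(SSZ, SZ), add(SSZ, Z))))))))
  step 23: S(S(S(S(add(add(add(SSZ, Z), mul(Z, add(SSZ, Z))), mul(Z, mul(add(SSZ, SZ), add(SSZ, Z))))))))
  step 24: S(S(S(S(add(add(S(add(SZ, Z)), mul(Z, add(SSZ, Z))), mul(Z, mul(add(SSZ, SZ), add(SSZ, Z))))))))
  step 25: S(S(S(S(add(S(add(add(SZ, Z), mul(Z, add(SSZ, Z)))), mul(Z, mul(add(SSZ, SZ), add(SSZ, Z))))))))
  step 26: S(S(S(S(S(add(add(add(SZ, Z), mul(Z, add(SSZ, Z))), mul(Z, mul(add(SSZ, SZ), add(SSZ, Z)))))))))
  step 27: S(S(S(S(S(add(add(S(add(Z, Z)), mul(Z, add(SSZ, Z))), mul(Z, mul(add(SSZ, SZ), add(SSZ, Z)))))))))
  step 28: S(S(S(S(S(add(S(add(add(Z, Z), mul(Z, add(SSZ, Z)))), mul(Z, mul(add(SSZ, SZ), add(SSZ, Z)))))))))
  step 29: S(S(S(S(S(S(add(add(add(Z, Z), mul(Z, add(SSZ, Z))), mul(Z, mul(add(SSZ, SZ), add(SSZ, Z))))))))))
  step 30: S(S(S(S(S(S(add(add(Z, mul(Z, add(SSZ, Z))), mul(Z, mul(add(SSZ, SZ), add(SSZ, Z))))))))))
  step 31: S(S(S(S(S(S(add(mul(Z, add(SSZ, Z)), mul(Z, mul(add(SSZ, SZ), add(SSZ, Z))))))))))
  step 32: S(S(S(S(S(S(add(Z, mul(Z, mul(add(SSZ, SZ), add(SSZ, Z))))))))))
  step 33: S(S(S(S(S(S(mul(Z, mul(add(SSZ, SZ), add(SSZ, Z)))))))))
  step 34: S^6(Z)

Answer: DIFFERENT — A ⇓ S^7(Z), B ⇓ S^6(Z)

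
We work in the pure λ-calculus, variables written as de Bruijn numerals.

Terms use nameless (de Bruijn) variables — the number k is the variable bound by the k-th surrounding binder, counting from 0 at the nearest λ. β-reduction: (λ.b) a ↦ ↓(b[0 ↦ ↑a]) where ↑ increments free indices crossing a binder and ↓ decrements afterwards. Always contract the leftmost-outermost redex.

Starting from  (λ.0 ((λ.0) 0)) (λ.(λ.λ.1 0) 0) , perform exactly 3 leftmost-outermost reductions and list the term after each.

  start: (λ.0 ((λ.0) 0)) (λ.(λ.λ.1 0) 0)
  [1] (λ.(λ.λ.1 0) 0) ((λ.0) (λ.(λ.λ.1 0) 0))
  [2] (λ.λ.1 0) ((λ.0) (λ.(λ.λ.1 0) 0))
  [3] λ.(λ.0) (λ.(λ.λ.1 0) 0) 0

Answer: after 3 steps: λ.(λ.0) (λ.(λ.λ.1 0) 0) 0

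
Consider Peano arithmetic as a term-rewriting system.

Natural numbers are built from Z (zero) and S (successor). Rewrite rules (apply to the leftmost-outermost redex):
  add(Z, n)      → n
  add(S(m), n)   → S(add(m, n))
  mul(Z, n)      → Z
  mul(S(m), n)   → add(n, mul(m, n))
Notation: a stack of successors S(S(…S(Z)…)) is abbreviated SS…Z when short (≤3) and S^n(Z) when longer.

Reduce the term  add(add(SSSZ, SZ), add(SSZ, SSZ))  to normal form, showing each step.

  start: add(add(SSSZ, SZ), add(SSZ, SSZ))
  [1] add(S(add(SSZ, SZ)), add(SSZ, SSZ))
  [2] S(add(add(SSZ, SZ), add(SSZ, SSZ)))
  [3] S(add(S(add(SZ, SZ)), add(SSZ, SSZ)))
  [4] S(S(add(add(SZ, SZ), add(SSZ, SSZ))))
  [5] S(S(add(S(add(Z, SZ)), add(SSZ, SSZ))))
  [6] S(S(S(add(add(Z, SZ), add(SSZ, SSZ)))))
  [7] S(S(S(add(SZ, add(SSZ, SSZ)))))
  [8] S(S(S(S(add(Z, add(SSZ, SSZ))))))
  [9] S(S(S(S(add(SSZ, SSZ)))))
  [10] S(S(S(S(S(add(SZ, SSZ))))))
  [11] S(S(S(S(S(S(add(Z, SSZ)))))))
  [12] S^8(Z)

Answer: normal form = S^8(Z)  (in 12 steps)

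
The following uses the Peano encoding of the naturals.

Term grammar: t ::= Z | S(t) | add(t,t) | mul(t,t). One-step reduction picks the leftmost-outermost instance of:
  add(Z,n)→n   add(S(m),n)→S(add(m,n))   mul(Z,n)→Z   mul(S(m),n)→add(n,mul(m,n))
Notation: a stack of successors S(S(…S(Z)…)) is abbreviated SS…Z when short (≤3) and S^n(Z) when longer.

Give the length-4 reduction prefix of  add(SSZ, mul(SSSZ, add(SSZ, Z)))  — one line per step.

  start: add(SSZ, mul(SSSZ, add(SSZ, Z)))
  step 1: S(add(SZ, mul(SSSZ, add(SSZ, Z))))
  step 2: S(S(add(Z, mul(SSSZ, add(SSZ, Z)))))
  step 3: S(S(mul(SSSZ, add(SSZ, Z))))
  step 4: S(S(add(add(SSZ, Z), mul(SSZ, add(SSZ, Z)))))

Answer: after 4 steps: S(S(add(add(SSZ, Z), mul(SSZ, add(SSZ, Z)))))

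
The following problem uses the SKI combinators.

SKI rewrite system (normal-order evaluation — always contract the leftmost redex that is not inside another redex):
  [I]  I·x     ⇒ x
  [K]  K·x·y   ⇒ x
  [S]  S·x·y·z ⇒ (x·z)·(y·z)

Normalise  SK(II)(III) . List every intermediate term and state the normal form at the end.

  start: SK(II)(III)
  [1] K(III)(II(III))
  [2] III
  [3] II
  [4] I

Answer: normal form = I  (in 4 steps)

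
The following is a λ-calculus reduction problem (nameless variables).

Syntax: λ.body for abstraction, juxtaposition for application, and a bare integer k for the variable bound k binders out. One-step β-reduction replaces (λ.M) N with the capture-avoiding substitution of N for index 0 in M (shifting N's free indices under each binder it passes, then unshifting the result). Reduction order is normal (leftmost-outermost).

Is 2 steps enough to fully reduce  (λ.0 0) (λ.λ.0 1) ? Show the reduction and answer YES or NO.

  start: (λ.0 0) (λ.λ.0 1)
  [1] (λ.λ.0 1) (λ.λ.0 1)
  [2] λ.0 (λ.λ.0 1)

Answer: YES — reaches normal form λ.0 (λ.λ.0 1) in 2 ≤ 2 steps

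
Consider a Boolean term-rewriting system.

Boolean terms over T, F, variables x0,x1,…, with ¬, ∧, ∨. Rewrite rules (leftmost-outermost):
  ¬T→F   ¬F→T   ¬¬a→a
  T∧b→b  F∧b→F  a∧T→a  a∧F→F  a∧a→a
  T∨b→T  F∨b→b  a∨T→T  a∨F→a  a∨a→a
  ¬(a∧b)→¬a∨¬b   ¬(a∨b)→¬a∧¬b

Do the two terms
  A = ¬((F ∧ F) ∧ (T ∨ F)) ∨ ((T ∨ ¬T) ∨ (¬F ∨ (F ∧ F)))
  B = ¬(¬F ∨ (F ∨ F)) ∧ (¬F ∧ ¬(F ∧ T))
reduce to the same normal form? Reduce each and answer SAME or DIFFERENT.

Term A:
  start: ¬((F ∧ F) ∧ (T ∨ F)) ∨ ((T ∨ ¬T) ∨ (¬F ∨ (F ∧ F)))
  step 1: (¬(F ∧ F) ∨ ¬(T ∨ F)) ∨ ((T ∨ ¬T) ∨ (¬F ∨ (F ∧ F)))
  step 2: ((¬F ∨ ¬F) ∨ ¬(T ∨ F)) ∨ ((T ∨ ¬T) ∨ (¬F ∨ (F ∧ F)))
  step 3: (¬F ∨ ¬(T ∨ F)) ∨ ((T ∨ ¬T) ∨ (¬F ∨ (F ∧ F)))
  step 4: (T ∨ ¬(T ∨ F)) ∨ ((T ∨ ¬T) ∨ (¬F ∨ (F ∧ F)))
  step 5: T ∨ ((T ∨ ¬T) ∨ (¬F ∨ (F ∧ F)))
  step 6: T

Term B:
  start: ¬(¬F ∨ (F ∨ F)) ∧ (¬F ∧ ¬(F ∧ T))
  step 1: (¬¬F ∧ ¬(F ∨ F)) ∧ (¬F ∧ ¬(F ∧ T))
  step 2: (F ∧ ¬(F ∨ F)) ∧ (¬F ∧ ¬(F ∧ T))
  step 3: F ∧ (¬F ∧ ¬(F ∧ T))
  step 4: F

Answer: DIFFERENT — A ⇓ T, B ⇓ F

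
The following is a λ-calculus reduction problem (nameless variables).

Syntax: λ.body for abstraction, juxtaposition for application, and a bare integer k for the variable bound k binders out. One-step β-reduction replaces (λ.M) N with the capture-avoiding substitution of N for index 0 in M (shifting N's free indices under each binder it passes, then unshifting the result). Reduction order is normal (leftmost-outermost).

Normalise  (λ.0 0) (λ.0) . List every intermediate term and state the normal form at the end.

Answer: normal form = λ.0  (in 2 steps)

Reduction:
  start: (λ.0 0) (λ.0)
  [1] (λ.0) (λ.0)
  [2] λ.0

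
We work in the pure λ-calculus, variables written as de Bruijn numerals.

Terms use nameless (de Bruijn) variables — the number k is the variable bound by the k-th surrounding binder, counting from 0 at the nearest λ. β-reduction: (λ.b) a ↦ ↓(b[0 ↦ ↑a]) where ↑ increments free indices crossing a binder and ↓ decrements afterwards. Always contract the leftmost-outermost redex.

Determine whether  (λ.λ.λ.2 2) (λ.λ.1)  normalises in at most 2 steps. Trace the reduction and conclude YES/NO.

Answer: YES — reaches normal form λ.λ.λ.λ.λ.1 in 2 ≤ 2 steps

Reduction:
  start: (λ.λ.λ.2 2) (λ.λ.1)
  →1  λ.λ.(λ.λ.1) (λ.λ.1)
  →2  λ.λ.λ.λ.λ.1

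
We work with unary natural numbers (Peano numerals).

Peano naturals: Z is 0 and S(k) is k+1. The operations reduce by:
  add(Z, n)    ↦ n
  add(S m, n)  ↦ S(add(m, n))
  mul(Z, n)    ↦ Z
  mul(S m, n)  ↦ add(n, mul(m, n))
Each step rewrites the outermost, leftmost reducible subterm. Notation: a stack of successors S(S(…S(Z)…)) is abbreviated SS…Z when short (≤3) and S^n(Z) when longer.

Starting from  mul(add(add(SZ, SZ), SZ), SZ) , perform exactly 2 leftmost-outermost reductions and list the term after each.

Answer: after 2 steps: mul(S(add(add(Z, SZ), SZ)), SZ)

Derivation:
  start: mul(add(add(SZ, SZ), SZ), SZ)
  →1  mul(add(S(add(Z, SZ)), SZ), SZ)
  →2  mul(S(add(add(Z, SZ), SZ)), SZ)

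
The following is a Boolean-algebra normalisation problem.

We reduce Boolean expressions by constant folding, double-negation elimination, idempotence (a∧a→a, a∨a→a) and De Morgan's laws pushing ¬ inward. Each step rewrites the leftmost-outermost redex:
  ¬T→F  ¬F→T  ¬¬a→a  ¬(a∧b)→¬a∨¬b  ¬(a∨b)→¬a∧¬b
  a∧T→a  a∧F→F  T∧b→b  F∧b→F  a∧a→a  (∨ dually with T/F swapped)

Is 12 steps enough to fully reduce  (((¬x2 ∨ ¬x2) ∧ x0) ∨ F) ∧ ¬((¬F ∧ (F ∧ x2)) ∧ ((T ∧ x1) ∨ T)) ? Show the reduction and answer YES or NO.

  start: (((¬x2 ∨ ¬x2) ∧ x0) ∨ F) ∧ ¬((¬F ∧ (F ∧ x2)) ∧ ((T ∧ x1) ∨ T))
  step 1: ((¬x2 ∨ ¬x2) ∧ x0) ∧ ¬((¬F ∧ (F ∧ x2)) ∧ ((T ∧ x1) ∨ T))
  step 2: (¬x2 ∧ x0) ∧ ¬((¬F ∧ (F ∧ x2)) ∧ ((T ∧ x1) ∨ T))
  step 3: (¬x2 ∧ x0) ∧ (¬(¬F ∧ (F ∧ x2)) ∨ ¬((T ∧ x1) ∨ T))
  step 4: (¬x2 ∧ x0) ∧ ((¬¬F ∨ ¬(F ∧ x2)) ∨ ¬((T ∧ x1) ∨ T))
  step 5: (¬x2 ∧ x0) ∧ ((F ∨ ¬(F ∧ x2)) ∨ ¬((T ∧ x1) ∨ T))
  step 6: (¬x2 ∧ x0) ∧ (¬(F ∧ x2) ∨ ¬((T ∧ x1) ∨ T))
  step 7: (¬x2 ∧ x0) ∧ ((¬F ∨ ¬x2) ∨ ¬((T ∧ x1) ∨ T))
  step 8: (¬x2 ∧ x0) ∧ ((T ∨ ¬x2) ∨ ¬((T ∧ x1) ∨ T))
  step 9: (¬x2 ∧ x0) ∧ (T ∨ ¬((T ∧ x1) ∨ T))
  step 10: (¬x2 ∧ x0) ∧ T
  step 11: ¬x2 ∧ x0

Answer: YES — reaches normal form ¬x2 ∧ x0 in 11 ≤ 12 steps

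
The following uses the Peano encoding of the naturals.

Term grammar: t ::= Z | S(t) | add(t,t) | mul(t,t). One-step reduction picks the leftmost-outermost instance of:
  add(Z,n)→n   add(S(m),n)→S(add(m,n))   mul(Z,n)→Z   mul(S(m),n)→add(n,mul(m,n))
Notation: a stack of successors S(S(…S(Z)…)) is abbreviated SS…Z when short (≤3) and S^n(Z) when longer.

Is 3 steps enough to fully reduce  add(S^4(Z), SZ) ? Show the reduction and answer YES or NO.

  start: add(S^4(Z), SZ)
  [1] S(add(SSSZ, SZ))
  [2] S(S(add(SSZ, SZ)))
  [3] S(S(S(add(SZ, SZ))))

Answer: NO — after 3 steps the term is S(S(S(add(SZ, SZ)))), not yet normal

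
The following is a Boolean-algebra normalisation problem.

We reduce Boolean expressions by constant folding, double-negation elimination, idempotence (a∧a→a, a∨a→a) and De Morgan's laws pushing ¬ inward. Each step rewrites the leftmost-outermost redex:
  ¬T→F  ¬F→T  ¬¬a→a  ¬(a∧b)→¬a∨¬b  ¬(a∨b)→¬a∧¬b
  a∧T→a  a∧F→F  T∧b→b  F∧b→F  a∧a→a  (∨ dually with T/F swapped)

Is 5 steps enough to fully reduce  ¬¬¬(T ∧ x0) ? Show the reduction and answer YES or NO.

Answer: YES — reaches normal form ¬x0 in 4 ≤ 5 steps

Derivation:
  start: ¬¬¬(T ∧ x0)
  [1] ¬(T ∧ x0)
  [2] ¬T ∨ ¬x0
  [3] F ∨ ¬x0
  [4] ¬x0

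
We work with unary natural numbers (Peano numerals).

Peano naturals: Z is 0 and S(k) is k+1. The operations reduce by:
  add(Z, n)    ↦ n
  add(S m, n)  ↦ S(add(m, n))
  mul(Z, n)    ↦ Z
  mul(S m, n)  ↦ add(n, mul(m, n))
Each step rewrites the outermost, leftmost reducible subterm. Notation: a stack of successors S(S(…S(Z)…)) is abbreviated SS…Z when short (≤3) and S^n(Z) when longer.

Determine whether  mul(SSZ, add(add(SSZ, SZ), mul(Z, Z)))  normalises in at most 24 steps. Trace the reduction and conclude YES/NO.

  start: mul(SSZ, add(add(SSZ, SZ), mul(Z, Z)))
  step 1: add(add(add(SSZ, SZ), mul(Z, Z)), mul(SZ, add(add(SSZ, SZ), mul(Z, Z))))
  step 2: add(add(S(add(SZ, SZ)), mul(Z, Z)), mul(SZ, add(add(SSZ, SZ), mul(Z, Z))))
  step 3: add(S(add(add(SZ, SZ), mul(Z, Z))), mul(SZ, add(add(SSZ, SZ), mul(Z, Z))))
  step 4: S(add(add(add(SZ, SZ), mul(Z, Z)), mul(SZ, add(add(SSZ, SZ), mul(Z, Z)))))
  step 5: S(add(add(S(add(Z, SZ)), mul(Z, Z)), mul(SZ, add(add(SSZ, SZ), mul(Z, Z)))))
  step 6: S(add(S(add(add(Z, SZ), mul(Z, Z))), mul(SZ, add(add(SSZ, SZ), mul(Z, Z)))))
  step 7: S(S(add(add(add(Z, SZ), mul(Z, Z)), mul(SZ, add(add(SSZ, SZ), mul(Z, Z))))))
  step 8: S(S(add(add(SZ, mul(Z, Z)), mul(SZ, add(add(SSZ, SZ), mul(Z, Z))))))
  step 9: S(S(add(S(add(Z, mul(Z, Z))), mul(SZ, add(add(SSZ, SZ), mul(Z, Z))))))
  step 10: S(S(S(add(add(Z, mul(Z, Z)), mul(SZ, add(add(SSZ, SZ), mul(Z, Z)))))))
  step 11: S(S(S(add(mul(Z, Z), mul(SZ, add(add(SSZ, SZ), mul(Z, Z)))))))
  step 12: S(S(S(add(Z, mul(SZ, add(add(SSZ, SZ), mul(Z, Z)))))))
  step 13: S(S(S(mul(SZ, add(add(SSZ, SZ), mul(Z, Z))))))
  step 14: S(S(S(add(add(add(SSZ, SZ), mul(Z, Z)), mul(Z, add(add(SSZ, SZ), mul(Z, Z)))))))
  step 15: S(S(S(add(add(S(add(SZ, SZ)), mul(Z, Z)), mul(Z, add(add(SSZ, SZ), mul(Z, Z)))))))
  step 16: S(S(S(add(S(add(add(SZ, SZ), mul(Z, Z))), mul(Z, add(add(SSZ, SZ), mul(Z, Z)))))))
  step 17: S(S(S(S(add(add(add(SZ, SZ), mul(Z, Z)), mul(Z, add(add(SSZ, SZ), mul(Z, Z))))))))
  step 18: S(S(S(S(add(add(S(add(Z, SZ)), mul(Z, Z)), mul(Z, add(add(SSZ, SZ), mul(Z, Z))))))))
  step 19: S(S(S(S(add(S(add(add(Z, SZ), mul(Z, Z))), mul(Z, add(add(SSZ, SZ), mul(Z, Z))))))))
  step 20: S(S(S(S(S(add(add(add(Z, SZ), mul(Z, Z)), mul(Z, add(add(SSZ, SZ), mul(Z, Z)))))))))
  step 21: S(S(S(S(S(add(add(SZ, mul(Z, Z)), mul(Z, add(add(SSZ, SZ), mul(Z, Z)))))))))
  step 22: S(S(S(S(S(add(S(add(Z, mul(Z, Z))), mul(Z, add(add(SSZ, SZ), mul(Z, Z)))))))))
  step 23: S(S(S(S(S(S(add(add(Z, mul(Z, Z)), mul(Z, add(add(SSZ, SZ), mul(Z, Z))))))))))
  step 24: S(S(S(S(S(S(add(mul(Z, Z), mul(Z, add(add(SSZ, SZ), mul(Z, Z))))))))))

Answer: NO — after 24 steps the term is S(S(S(S(S(S(add(mul(Z, Z), mul(Z, add(add(SSZ, SZ), mul(Z, Z)))))))))), not yet normal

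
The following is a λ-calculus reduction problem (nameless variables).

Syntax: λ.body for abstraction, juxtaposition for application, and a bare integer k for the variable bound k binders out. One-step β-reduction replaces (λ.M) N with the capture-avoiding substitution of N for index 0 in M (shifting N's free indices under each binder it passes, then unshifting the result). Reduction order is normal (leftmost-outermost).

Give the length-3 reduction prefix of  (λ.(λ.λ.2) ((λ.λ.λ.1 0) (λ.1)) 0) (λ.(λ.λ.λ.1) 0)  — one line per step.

  start: (λ.(λ.λ.2) ((λ.λ.λ.1 0) (λ.1)) 0) (λ.(λ.λ.λ.1) 0)
  [1] (λ.λ.λ.(λ.λ.λ.1) 0) ((λ.λ.λ.1 0) (λ.λ.(λ.λ.λ.1) 0)) (λ.(λ.λ.λ.1) 0)
  [2] (λ.λ.(λ.λ.λ.1) 0) (λ.(λ.λ.λ.1) 0)
  [3] λ.(λ.λ.λ.1) 0

Answer: after 3 steps: λ.(λ.λ.λ.1) 0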